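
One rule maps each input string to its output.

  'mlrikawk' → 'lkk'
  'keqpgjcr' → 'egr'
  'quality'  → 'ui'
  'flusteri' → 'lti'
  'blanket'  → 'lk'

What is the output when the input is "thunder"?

hd

The pattern: keep one character in every 3, starting at position 2 (positions 2nd, 5th, 8th, ...).
Applying that to "thunder" gives "hd".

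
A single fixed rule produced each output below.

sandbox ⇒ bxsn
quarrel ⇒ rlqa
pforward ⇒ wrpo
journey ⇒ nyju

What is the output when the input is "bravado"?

aoba

In each case the input is transformed by: keep every other character starting from the first (positions 1st, 3rd, 5th, ...), then move the first 2 characters to the end (rotate left by 2).
Starting from "bravado": after the first operation, "baao"; after the second, "aoba".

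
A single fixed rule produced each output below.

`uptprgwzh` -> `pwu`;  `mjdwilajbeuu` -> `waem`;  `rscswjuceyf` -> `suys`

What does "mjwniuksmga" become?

nkgj

What's happening: move the first 2 characters to the end (rotate left by 2), then keep one character in every 3, starting at position 2 (positions 2nd, 5th, 8th, ...).
On "mjwniuksmga": the first step gives "wniuksmgamj", and the second then gives "nkgj".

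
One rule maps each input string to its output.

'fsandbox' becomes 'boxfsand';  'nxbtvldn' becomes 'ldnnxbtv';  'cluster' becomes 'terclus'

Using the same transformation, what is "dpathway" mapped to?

waydpath

Looking at the pairs, the operation is to move the last 3 characters to the front (rotate right by 3).
Applying that to "dpathway" gives "waydpath".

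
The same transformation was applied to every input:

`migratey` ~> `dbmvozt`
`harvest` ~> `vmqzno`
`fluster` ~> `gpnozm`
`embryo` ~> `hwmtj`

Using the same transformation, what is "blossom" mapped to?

The pattern: delete the first character, then shift every letter 5 places backward in the alphabet (wrapping around).
Starting from "blossom": after the first operation, "lossom"; after the second, "gjnnjh".

gjnnjh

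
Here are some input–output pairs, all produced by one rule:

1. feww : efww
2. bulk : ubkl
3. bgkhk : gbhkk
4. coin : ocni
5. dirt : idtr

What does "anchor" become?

What's happening: swap each adjacent pair of characters (1↔2, 3↔4, ...).
"anchor" → "nahcro".

nahcro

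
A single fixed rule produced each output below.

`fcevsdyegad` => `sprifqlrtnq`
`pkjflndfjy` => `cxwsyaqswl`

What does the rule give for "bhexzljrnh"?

ourkmyweau

Looking at the pairs, the operation is to shift every letter 13 places forward in the alphabet (wrapping around) — i.e. ROT13.
On "bhexzljrnh" that produces "ourkmyweau".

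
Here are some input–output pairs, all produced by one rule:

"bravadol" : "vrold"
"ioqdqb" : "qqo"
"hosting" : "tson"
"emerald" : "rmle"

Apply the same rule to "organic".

roni

Looking at the pairs, the operation is to sort the characters into reverse alphabetical order, then delete the last 3 characters.
Starting from "organic": after the first operation, "ronigca"; after the second, "roni".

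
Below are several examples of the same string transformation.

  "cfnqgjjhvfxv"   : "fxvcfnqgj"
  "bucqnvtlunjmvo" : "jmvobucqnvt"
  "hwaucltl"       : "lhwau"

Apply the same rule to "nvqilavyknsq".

Rule — swap the front and back halves of the string, then delete the first 3 characters.
On "nvqilavyknsq" that produces "nsqnvqila".

nsqnvqila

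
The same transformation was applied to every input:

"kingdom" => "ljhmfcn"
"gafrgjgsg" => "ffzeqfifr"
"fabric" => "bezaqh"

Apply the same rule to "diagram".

lchzfqz

Rule — shift every letter 1 place backward in the alphabet (wrapping around), then move the last character to the front.
For "diagram", step one produces "chzfqzl"; step two turns that into "lchzfqz".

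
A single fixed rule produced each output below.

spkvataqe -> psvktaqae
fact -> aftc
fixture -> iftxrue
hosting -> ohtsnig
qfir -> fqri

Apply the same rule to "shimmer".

In each case the input is transformed by: swap each adjacent pair of characters (1↔2, 3↔4, ...).
Doing the same to "shimmer": "hsmiemr".

hsmiemr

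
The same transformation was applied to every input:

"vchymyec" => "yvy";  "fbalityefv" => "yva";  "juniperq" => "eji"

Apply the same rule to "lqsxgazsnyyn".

syqg

In each case the input is transformed by: swap the front and back halves of the string, then keep one character in every 3, starting at position 2 (positions 2nd, 5th, 8th, ...).
Working it through for "lqsxgazsnyyn": intermediate "zsnyynlqsxga", final "syqg".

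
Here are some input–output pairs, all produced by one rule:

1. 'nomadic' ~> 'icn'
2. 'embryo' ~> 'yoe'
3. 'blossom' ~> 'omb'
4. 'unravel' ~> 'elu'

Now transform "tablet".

Rule — move the last 2 characters to the front (rotate right by 2), then keep only the first 3 characters.
"tablet" → "ett".

ett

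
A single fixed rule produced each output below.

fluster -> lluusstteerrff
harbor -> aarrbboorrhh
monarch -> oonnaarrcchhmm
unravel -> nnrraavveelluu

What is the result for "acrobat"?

Looking at the pairs, the operation is to double every character, then move the first 2 characters to the end (rotate left by 2).
Working it through for "acrobat": intermediate "aaccrroobbaatt", final "ccrroobbaattaa".

ccrroobbaattaa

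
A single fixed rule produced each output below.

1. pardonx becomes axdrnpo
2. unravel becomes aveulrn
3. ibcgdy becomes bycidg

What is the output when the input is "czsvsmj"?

czjvmss

Rule — sort the characters into alphabetical order, then take characters alternately from the front and the back (1st, last, 2nd, 2nd-last, ...).
On "czsvsmj" that produces "czjvmss".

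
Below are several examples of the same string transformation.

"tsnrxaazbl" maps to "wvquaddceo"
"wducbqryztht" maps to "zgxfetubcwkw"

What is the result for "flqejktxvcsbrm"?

The rule is to shift every letter 3 places forward in the alphabet (wrapping around).
So "flqejktxvcsbrm" becomes "iothmnwayfveup".

iothmnwayfveup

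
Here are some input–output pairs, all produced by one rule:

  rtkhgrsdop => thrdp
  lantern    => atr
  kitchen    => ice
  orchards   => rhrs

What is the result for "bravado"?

rvd

Looking at the pairs, the operation is to keep every other character starting from the second (positions 2nd, 4th, 6th, ...).
Doing the same to "bravado": "rvd".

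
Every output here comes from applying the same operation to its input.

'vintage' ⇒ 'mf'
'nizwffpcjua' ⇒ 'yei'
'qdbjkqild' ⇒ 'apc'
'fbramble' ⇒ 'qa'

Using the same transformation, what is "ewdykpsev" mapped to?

cou

Each output is the input with this applied: keep one character in every 3, starting at position 3 (positions 3rd, 6th, 9th, ...), then shift every letter 1 place backward in the alphabet (wrapping around).
Applying both steps to "ewdykpsev": "dpv", then "cou".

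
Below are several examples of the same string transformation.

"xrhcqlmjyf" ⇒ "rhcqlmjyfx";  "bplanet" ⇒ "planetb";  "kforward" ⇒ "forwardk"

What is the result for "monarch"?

Each output is the input with this applied: move the first character to the end.
"monarch" → "onarchm".

onarchm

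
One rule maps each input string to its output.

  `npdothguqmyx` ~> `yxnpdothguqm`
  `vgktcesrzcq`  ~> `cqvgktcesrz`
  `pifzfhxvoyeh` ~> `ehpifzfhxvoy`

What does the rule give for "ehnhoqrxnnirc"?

In each case the input is transformed by: move the last 2 characters to the front (rotate right by 2).
So "ehnhoqrxnnirc" becomes "rcehnhoqrxnni".

rcehnhoqrxnni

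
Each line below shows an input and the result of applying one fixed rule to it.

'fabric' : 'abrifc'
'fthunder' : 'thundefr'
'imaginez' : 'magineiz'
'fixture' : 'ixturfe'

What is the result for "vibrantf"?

ibrantvf

The transformation: swap the first and last characters, then move the first character to the end.
"vibrantf" → "fibrantv" → "ibrantvf".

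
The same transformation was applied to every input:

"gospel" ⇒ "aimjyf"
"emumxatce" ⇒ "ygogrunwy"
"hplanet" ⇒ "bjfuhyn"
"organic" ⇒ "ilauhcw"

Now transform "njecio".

The rule is to shift every letter 6 places backward in the alphabet (wrapping around).
For "njecio" the result is "hdywci".

hdywci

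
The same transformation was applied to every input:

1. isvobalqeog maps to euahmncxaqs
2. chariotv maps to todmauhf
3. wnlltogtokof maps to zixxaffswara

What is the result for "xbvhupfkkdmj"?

The pattern: swap each adjacent pair of characters (1↔2, 3↔4, ...), then shift every letter 12 places forward in the alphabet (wrapping around).
For "xbvhupfkkdmj", step one produces "bxhvpukfdkjm"; step two turns that into "njthbgwrpwvy".

njthbgwrpwvy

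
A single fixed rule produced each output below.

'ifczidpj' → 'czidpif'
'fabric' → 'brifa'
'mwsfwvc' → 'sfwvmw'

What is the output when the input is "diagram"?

agradi

What's happening: delete the last character, then move the first 2 characters to the end (rotate left by 2).
"diagram" → "agradi".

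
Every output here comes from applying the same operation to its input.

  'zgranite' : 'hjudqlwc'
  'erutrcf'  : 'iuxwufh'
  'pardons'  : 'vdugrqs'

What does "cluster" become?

uoxvwhf

In each case the input is transformed by: swap the first and last characters, then shift every letter 3 places forward in the alphabet (wrapping around).
Starting from "cluster": after the first operation, "rlustec"; after the second, "uoxvwhf".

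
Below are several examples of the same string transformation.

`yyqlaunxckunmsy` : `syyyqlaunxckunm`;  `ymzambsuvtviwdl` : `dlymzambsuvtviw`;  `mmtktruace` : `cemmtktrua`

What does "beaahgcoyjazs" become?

In each case the input is transformed by: move the last 2 characters to the front (rotate right by 2).
"beaahgcoyjazs" → "zsbeaahgcoyja".

zsbeaahgcoyja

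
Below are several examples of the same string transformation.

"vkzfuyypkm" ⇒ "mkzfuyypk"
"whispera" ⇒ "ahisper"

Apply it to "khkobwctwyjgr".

What's happening: delete the first character, then move the last character to the front.
Starting from "khkobwctwyjgr": after the first operation, "hkobwctwyjgr"; after the second, "rhkobwctwyjg".

rhkobwctwyjg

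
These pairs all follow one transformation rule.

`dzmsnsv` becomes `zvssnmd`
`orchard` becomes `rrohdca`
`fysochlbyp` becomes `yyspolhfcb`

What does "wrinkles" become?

wsrnlkie

Looking at the pairs, the operation is to sort the characters into reverse alphabetical order.
For "wrinkles" the result is "wsrnlkie".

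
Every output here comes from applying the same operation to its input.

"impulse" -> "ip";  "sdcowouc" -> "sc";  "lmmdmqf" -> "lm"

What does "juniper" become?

jn

Each output is the input with this applied: keep every other character starting from the first (positions 1st, 3rd, 5th, ...), then keep only the first 2 characters.
"juniper" → "jnpr" → "jn".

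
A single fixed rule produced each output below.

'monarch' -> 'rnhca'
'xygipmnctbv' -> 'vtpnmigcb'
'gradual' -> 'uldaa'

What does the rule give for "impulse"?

The rule is to delete the first 2 characters, then sort the characters into reverse alphabetical order.
On "impulse": the first step gives "pulse", and the second then gives "usple".

usple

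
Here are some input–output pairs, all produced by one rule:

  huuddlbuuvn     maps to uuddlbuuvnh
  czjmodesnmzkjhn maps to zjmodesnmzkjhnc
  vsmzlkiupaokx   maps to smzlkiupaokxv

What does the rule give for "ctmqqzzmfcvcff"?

The transformation: move the first character to the end.
So "ctmqqzzmfcvcff" becomes "tmqqzzmfcvcffc".

tmqqzzmfcvcffc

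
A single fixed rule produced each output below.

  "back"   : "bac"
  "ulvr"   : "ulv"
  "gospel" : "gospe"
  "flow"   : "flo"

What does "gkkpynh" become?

Rule — delete the last character.
Applying that to "gkkpynh" gives "gkkpyn".

gkkpyn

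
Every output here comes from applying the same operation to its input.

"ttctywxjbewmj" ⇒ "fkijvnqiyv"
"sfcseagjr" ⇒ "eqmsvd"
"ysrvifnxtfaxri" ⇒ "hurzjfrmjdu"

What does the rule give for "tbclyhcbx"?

xktonj

Rule — delete the first 3 characters, then shift every letter 12 places forward in the alphabet (wrapping around).
On "tbclyhcbx": the first step gives "lyhcbx", and the second then gives "xktonj".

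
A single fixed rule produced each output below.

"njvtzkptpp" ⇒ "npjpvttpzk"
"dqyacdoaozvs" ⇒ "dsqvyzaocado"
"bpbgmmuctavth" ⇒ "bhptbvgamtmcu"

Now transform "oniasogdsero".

The rule is to take characters alternately from the front and the back (1st, last, 2nd, 2nd-last, ...).
Doing the same to "oniasogdsero": "oonrieassdog".

oonrieassdog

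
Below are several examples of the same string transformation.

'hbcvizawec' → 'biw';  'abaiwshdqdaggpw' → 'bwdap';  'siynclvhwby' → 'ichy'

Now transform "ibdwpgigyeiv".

The transformation: keep one character in every 3, starting at position 2 (positions 2nd, 5th, 8th, ...).
For "ibdwpgigyeiv" the result is "bpgi".

bpgi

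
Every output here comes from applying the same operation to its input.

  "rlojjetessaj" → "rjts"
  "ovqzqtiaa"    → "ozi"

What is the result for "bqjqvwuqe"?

Looking at the pairs, the operation is to keep one character in every 3, starting at position 1 (positions 1st, 4th, 7th, ...).
Doing the same to "bqjqvwuqe": "bqu".

bqu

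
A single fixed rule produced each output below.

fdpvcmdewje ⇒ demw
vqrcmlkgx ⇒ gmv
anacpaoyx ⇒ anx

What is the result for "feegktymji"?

The rule is to sort the characters into alphabetical order, then keep one character in every 3, starting at position 2 (positions 2nd, 5th, 8th, ...).
For "feegktymji", step one produces "eefgijkmty"; step two turns that into "eim".
(Check on "vqrcmlkgx": → "cgklmqrvx" → "gmv" ✓)

eim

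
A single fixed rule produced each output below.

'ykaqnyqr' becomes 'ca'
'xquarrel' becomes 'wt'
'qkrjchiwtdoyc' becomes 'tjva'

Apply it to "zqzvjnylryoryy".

bptt

The rule is to shift every letter 2 places forward in the alphabet (wrapping around), then keep one character in every 3, starting at position 3 (positions 3rd, 6th, 9th, ...).
"zqzvjnylryoryy" → "bsbxlpantaqtaa" → "bptt".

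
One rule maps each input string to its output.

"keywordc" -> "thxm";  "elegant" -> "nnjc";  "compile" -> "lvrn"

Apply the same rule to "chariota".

ljrc

Looking at the pairs, the operation is to shift every letter 9 places forward in the alphabet (wrapping around), then keep every other character starting from the first (positions 1st, 3rd, 5th, ...).
For "chariota", step one produces "lqjarxcj"; step two turns that into "ljrc".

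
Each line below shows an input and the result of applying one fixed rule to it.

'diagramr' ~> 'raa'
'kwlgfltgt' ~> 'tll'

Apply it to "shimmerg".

In each case the input is transformed by: move the last character to the front, then keep one character in every 3, starting at position 1 (positions 1st, 4th, 7th, ...).
Applying that to "shimmerg" gives "gie".

gie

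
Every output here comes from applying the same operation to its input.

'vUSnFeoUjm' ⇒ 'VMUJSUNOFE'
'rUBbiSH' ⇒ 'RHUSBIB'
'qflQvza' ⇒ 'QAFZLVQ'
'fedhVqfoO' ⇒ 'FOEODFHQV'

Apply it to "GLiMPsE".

GELSIPM

The rule is to take characters alternately from the front and the back (1st, last, 2nd, 2nd-last, ...), then convert every letter to uppercase.
Starting from "GLiMPsE": after the first operation, "GELsiPM"; after the second, "GELSIPM".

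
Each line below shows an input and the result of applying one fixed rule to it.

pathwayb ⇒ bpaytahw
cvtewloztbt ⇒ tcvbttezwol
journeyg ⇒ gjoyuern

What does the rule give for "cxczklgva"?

What's happening: swap the first and last characters, then take characters alternately from the front and the back (1st, last, 2nd, 2nd-last, ...).
On "cxczklgva": the first step gives "axczklgvc", and the second then gives "acxvcgzlk".
(Check on "journeyg": → "gourneyj" → "gjoyuern" ✓)

acxvcgzlk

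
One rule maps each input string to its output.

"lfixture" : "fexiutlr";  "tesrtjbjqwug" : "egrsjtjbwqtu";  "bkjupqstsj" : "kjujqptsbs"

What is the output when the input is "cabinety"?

ayibenct

What's happening: swap the first and last characters, then swap each adjacent pair of characters (1↔2, 3↔4, ...).
Starting from "cabinety": after the first operation, "yabinetc"; after the second, "ayibenct".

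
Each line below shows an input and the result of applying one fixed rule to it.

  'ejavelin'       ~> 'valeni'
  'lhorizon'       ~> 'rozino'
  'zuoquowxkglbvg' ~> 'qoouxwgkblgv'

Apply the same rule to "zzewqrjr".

werqrj

The pattern: swap each adjacent pair of characters (1↔2, 3↔4, ...), then delete the first 2 characters.
Applying both steps to "zzewqrjr": "zzwerqrj", then "werqrj".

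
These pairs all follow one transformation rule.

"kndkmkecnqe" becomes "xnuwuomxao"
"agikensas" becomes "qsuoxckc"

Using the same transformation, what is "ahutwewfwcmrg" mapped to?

redgogpgmwbq

The rule is to delete the first character, then shift every letter 10 places forward in the alphabet (wrapping around).
Starting from "ahutwewfwcmrg": after the first operation, "hutwewfwcmrg"; after the second, "redgogpgmwbq".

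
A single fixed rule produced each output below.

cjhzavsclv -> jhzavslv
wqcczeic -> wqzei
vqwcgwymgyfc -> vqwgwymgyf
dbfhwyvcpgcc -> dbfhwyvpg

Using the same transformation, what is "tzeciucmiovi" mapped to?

tzeiumiovi

What's happening: remove every "c".
So "tzeciucmiovi" becomes "tzeiumiovi".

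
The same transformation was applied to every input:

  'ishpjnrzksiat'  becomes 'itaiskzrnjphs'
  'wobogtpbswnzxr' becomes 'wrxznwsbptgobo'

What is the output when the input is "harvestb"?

hbtsevra

Rule — move the first character to the end, then reverse the string.
"harvestb" → "arvestbh" → "hbtsevra".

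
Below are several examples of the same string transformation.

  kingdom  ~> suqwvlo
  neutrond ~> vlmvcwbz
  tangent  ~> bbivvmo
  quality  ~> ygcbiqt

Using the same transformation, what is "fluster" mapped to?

In each case the input is transformed by: shift every letter 8 places forward in the alphabet (wrapping around), then take characters alternately from the front and the back (1st, last, 2nd, 2nd-last, ...).
Applying both steps to "fluster": "ntcabmz", then "nztmcba".

nztmcba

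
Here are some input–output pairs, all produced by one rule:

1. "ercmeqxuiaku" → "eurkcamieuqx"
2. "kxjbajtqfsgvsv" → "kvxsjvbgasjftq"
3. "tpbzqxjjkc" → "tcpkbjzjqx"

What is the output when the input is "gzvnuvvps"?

What's happening: take characters alternately from the front and the back (1st, last, 2nd, 2nd-last, ...).
For "gzvnuvvps" the result is "gszpvvnvu".

gszpvvnvu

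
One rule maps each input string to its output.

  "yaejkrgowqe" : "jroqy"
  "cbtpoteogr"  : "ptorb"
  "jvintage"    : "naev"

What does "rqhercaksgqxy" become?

Rule — move the first 2 characters to the end (rotate left by 2), then keep every other character starting from the second (positions 2nd, 4th, 6th, ...).
For "rqhercaksgqxy", step one produces "hercaksgqxyrq"; step two turns that into "eckgxr".
(Check on "cbtpoteogr": → "tpoteogrcb" → "ptorb" ✓)

eckgxr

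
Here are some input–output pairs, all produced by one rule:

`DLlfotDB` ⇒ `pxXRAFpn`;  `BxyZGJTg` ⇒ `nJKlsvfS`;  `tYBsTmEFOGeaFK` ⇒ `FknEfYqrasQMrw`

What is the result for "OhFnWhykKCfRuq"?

aTrZiTKWwoRdGC

What's happening: shift every letter 12 places forward in the alphabet (wrapping around), then flip the case of every letter.
Starting from "OhFnWhykKCfRuq": after the first operation, "AtRzItkwWOrDgc"; after the second, "aTrZiTKWwoRdGC".
(Check on "BxyZGJTg": → "NjkLSVFs" → "nJKlsvfS" ✓)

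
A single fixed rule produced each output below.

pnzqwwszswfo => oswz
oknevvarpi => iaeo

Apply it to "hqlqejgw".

weq

The rule is to reverse the string, then keep one character in every 3, starting at position 1 (positions 1st, 4th, 7th, ...).
For "hqlqejgw", step one produces "wgjeqlqh"; step two turns that into "weq".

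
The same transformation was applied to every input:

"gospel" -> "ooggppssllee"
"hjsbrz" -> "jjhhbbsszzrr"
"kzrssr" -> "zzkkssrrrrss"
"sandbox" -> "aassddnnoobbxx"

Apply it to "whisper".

hhwwssiieepprr

Each output is the input with this applied: swap each adjacent pair of characters (1↔2, 3↔4, ...), then double every character.
Starting from "whisper": after the first operation, "hwsiepr"; after the second, "hhwwssiieepprr".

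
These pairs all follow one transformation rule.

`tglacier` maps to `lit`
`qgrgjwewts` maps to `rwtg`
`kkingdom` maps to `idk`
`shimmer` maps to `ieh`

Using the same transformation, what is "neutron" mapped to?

The transformation: move the first 2 characters to the end (rotate left by 2), then keep one character in every 3, starting at position 1 (positions 1st, 4th, 7th, ...).
Working it through for "neutron": intermediate "utronne", final "uoe".

uoe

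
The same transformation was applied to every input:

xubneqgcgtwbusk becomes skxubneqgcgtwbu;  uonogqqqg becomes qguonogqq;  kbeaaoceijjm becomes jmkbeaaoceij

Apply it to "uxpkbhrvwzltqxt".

xtuxpkbhrvwzltq

The transformation: move the last 2 characters to the front (rotate right by 2).
Applying that to "uxpkbhrvwzltqxt" gives "xtuxpkbhrvwzltq".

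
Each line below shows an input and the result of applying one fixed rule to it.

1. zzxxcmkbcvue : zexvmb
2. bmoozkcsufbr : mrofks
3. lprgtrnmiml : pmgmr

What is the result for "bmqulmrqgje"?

mjuqm

In each case the input is transformed by: keep every other character starting from the second (positions 2nd, 4th, 6th, ...), then take characters alternately from the front and the back (1st, last, 2nd, 2nd-last, ...).
Applying both steps to "bmqulmrqgje": "mumqj", then "mjuqm".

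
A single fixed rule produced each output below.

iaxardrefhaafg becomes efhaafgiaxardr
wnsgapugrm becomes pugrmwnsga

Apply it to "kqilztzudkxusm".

udkxusmkqilztz

The rule is to swap the front and back halves of the string.
On "kqilztzudkxusm" that produces "udkxusmkqilztz".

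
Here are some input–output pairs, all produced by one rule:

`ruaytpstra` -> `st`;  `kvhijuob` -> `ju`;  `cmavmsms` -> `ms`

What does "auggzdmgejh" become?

ge

The transformation: move the last 2 characters to the front (rotate right by 2), then keep only the last 2 characters.
Doing the same to "auggzdmgejh": "ge".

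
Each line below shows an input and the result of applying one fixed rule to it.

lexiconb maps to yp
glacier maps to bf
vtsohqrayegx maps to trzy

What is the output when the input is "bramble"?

The pattern: shift every letter 1 place forward in the alphabet (wrapping around), then keep one character in every 3, starting at position 3 (positions 3rd, 6th, 9th, ...).
For "bramble", step one produces "csbncmf"; step two turns that into "bm".

bm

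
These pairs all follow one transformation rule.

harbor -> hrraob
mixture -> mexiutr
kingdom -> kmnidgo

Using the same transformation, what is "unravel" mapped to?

ulrnvae

The rule is to move the last character to the front, then swap each adjacent pair of characters (1↔2, 3↔4, ...).
Working it through for "unravel": intermediate "lunrave", final "ulrnvae".
(Check on "harbor": → "rharbo" → "hrraob" ✓)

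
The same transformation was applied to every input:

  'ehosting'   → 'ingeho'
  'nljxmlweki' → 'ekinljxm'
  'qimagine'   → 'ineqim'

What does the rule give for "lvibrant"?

The transformation: move the last 3 characters to the front (rotate right by 3), then delete the last 2 characters.
For "lvibrant", step one produces "antlvibr"; step two turns that into "antlvi".

antlvi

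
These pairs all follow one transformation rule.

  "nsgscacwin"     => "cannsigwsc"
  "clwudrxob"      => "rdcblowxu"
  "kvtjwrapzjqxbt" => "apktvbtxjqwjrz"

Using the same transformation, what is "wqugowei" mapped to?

The rule is to take characters alternately from the front and the back (1st, last, 2nd, 2nd-last, ...), then move the last 2 characters to the front (rotate right by 2).
On "wqugowei": the first step gives "wiqeuwgo", and the second then gives "gowiqeuw".

gowiqeuw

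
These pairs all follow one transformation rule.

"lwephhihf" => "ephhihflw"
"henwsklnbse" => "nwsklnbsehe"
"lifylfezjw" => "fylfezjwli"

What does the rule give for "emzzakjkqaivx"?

zzakjkqaivxem

Looking at the pairs, the operation is to move the first 2 characters to the end (rotate left by 2).
So "emzzakjkqaivx" becomes "zzakjkqaivxem".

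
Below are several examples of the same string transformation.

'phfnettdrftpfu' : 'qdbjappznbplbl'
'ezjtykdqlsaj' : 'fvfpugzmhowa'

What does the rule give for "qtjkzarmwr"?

In each case the input is transformed by: swap the first and last characters, then shift every letter 4 places backward in the alphabet (wrapping around).
Starting from "qtjkzarmwr": after the first operation, "rtjkzarmwq"; after the second, "npfgvwnism".

npfgvwnism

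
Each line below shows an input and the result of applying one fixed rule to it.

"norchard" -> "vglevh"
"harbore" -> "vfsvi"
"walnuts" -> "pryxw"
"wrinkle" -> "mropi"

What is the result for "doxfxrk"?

The transformation: delete the first 2 characters, then shift every letter 4 places forward in the alphabet (wrapping around).
For "doxfxrk", step one produces "xfxrk"; step two turns that into "bjbvo".

bjbvo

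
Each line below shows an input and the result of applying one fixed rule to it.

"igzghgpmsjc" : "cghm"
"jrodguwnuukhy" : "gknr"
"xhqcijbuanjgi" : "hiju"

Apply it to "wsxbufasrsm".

Looking at the pairs, the operation is to keep one character in every 3, starting at position 2 (positions 2nd, 5th, 8th, ...), then sort the characters into alphabetical order.
Starting from "wsxbufasrsm": after the first operation, "susm"; after the second, "mssu".

mssu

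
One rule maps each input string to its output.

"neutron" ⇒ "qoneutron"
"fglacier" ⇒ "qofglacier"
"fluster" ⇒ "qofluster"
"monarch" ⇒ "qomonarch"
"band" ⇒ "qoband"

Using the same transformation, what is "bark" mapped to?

qobark

Rule — prepend "qo".
"bark" → "qobark".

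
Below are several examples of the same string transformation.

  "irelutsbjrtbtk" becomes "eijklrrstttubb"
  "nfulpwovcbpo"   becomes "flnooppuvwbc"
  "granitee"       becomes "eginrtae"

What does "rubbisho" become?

hiorsubb

What's happening: sort the characters into alphabetical order, then move the first 2 characters to the end (rotate left by 2).
On "rubbisho": the first step gives "bbhiorsu", and the second then gives "hiorsubb".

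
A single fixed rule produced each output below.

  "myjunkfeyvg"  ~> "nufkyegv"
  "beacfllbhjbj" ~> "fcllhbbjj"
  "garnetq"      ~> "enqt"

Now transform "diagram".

Each output is the input with this applied: delete the first 3 characters, then swap each adjacent pair of characters (1↔2, 3↔4, ...).
For "diagram", step one produces "gram"; step two turns that into "rgma".

rgma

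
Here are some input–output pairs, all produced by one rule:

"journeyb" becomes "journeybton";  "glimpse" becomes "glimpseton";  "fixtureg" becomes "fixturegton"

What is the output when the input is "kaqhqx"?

kaqhqxton

The rule is to append "ton".
Applying that to "kaqhqx" gives "kaqhqxton".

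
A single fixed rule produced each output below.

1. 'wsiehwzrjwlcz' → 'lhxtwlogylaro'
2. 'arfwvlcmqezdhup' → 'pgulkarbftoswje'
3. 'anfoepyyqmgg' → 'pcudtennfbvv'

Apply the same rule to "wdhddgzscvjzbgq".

The pattern: shift every letter 11 places backward in the alphabet (wrapping around).
"wdhddgzscvjzbgq" → "lswssvohrkyoqvf".

lswssvohrkyoqvf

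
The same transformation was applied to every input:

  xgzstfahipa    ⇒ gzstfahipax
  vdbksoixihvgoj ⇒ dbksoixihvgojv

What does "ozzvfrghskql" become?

zzvfrghskqlo

The rule is to move the first character to the end.
For "ozzvfrghskql" the result is "zzvfrghskqlo".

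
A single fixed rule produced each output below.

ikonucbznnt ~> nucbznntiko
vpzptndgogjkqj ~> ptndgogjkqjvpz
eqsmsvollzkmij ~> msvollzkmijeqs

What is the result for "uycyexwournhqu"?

yexwournhquuyc

The transformation: move the first 3 characters to the end (rotate left by 3).
So "uycyexwournhqu" becomes "yexwournhquuyc".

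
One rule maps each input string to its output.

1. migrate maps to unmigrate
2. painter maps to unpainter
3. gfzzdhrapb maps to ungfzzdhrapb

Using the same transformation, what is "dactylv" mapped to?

The rule is to prepend "un".
Doing the same to "dactylv": "undactylv".

undactylv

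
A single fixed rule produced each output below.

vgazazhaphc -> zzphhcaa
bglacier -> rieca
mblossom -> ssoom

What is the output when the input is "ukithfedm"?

Rule — delete the first 3 characters, then sort the characters into reverse alphabetical order.
On "ukithfedm": the first step gives "thfedm", and the second then gives "tmhfed".

tmhfed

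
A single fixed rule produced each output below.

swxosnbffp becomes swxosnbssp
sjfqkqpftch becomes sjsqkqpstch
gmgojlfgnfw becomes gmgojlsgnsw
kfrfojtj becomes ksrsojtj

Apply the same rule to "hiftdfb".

Rule — replace every "f" with "s".
Applying that to "hiftdfb" gives "histdsb".

histdsb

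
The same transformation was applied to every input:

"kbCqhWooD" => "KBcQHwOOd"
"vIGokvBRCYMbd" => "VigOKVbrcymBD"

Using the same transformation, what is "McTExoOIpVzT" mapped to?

mCteXOoiPvZt

In each case the input is transformed by: flip the case of every letter.
Applying that to "McTExoOIpVzT" gives "mCteXOoiPvZt".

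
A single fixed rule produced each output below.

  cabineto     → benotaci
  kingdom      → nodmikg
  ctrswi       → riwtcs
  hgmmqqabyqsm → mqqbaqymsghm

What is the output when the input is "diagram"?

aarmidg

What's happening: swap each adjacent pair of characters (1↔2, 3↔4, ...), then move the first 3 characters to the end (rotate left by 3).
On "diagram": the first step gives "idgaarm", and the second then gives "aarmidg".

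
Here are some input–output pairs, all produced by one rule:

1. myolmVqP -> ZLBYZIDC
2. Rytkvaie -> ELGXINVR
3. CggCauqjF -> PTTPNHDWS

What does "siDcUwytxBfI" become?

Each output is the input with this applied: shift every letter 13 places forward in the alphabet (wrapping around) — i.e. ROT13, then convert every letter to uppercase.
On "siDcUwytxBfI": the first step gives "fvQpHjlgkOsV", and the second then gives "FVQPHJLGKOSV".

FVQPHJLGKOSV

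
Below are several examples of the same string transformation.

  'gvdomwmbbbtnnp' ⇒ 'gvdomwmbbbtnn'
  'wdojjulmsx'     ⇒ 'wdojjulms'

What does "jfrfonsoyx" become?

Looking at the pairs, the operation is to delete the last character.
On "jfrfonsoyx" that produces "jfrfonsoy".

jfrfonsoy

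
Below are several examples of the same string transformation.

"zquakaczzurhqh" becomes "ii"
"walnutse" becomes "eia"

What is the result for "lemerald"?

ui

The rule is to shift every letter 8 places forward in the alphabet (wrapping around), then keep only the vowels.
On "lemerald": the first step gives "tmumzitl", and the second then gives "ui".
(Check on "walnutse": → "eitvcbam" → "eia" ✓)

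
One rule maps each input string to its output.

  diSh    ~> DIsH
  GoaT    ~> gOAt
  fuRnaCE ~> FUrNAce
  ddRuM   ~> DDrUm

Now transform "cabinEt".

CABINeT

Looking at the pairs, the operation is to flip the case of every letter.
So "cabinEt" becomes "CABINeT".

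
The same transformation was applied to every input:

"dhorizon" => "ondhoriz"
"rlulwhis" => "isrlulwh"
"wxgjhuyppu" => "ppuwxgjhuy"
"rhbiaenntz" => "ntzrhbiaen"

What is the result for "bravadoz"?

ozbravad

Rule — move the first 2 characters to the end (rotate left by 2), then swap the front and back halves of the string.
For "bravadoz", step one produces "avadozbr"; step two turns that into "ozbravad".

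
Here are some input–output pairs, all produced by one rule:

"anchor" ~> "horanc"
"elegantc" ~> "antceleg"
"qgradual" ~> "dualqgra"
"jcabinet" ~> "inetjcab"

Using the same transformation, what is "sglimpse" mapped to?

Rule — swap the front and back halves of the string.
So "sglimpse" becomes "mpsesgli".

mpsesgli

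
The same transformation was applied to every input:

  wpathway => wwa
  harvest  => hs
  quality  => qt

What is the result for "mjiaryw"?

Rule — swap each adjacent pair of characters (1↔2, 3↔4, ...), then keep one character in every 3, starting at position 2 (positions 2nd, 5th, 8th, ...).
Starting from "mjiaryw": after the first operation, "jmaiyrw"; after the second, "my".

my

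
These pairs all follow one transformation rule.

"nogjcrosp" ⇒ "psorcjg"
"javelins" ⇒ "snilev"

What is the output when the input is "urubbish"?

Rule — reverse the string, then delete the last 2 characters.
Working it through for "urubbish": intermediate "hsibburu", final "hsibbu".

hsibbu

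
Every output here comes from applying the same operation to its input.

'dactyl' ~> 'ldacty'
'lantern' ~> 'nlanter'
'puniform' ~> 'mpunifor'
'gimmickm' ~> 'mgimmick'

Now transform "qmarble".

The pattern: move the last character to the front.
Applying that to "qmarble" gives "eqmarbl".

eqmarbl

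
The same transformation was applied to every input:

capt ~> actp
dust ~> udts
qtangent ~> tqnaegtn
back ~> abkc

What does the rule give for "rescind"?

In each case the input is transformed by: swap each adjacent pair of characters (1↔2, 3↔4, ...).
For "rescind" the result is "ercsnid".

ercsnid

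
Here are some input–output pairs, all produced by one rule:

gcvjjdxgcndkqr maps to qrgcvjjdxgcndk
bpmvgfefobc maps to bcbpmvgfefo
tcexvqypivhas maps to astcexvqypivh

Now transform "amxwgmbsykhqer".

In each case the input is transformed by: move the last 2 characters to the front (rotate right by 2).
On "amxwgmbsykhqer" that produces "eramxwgmbsykhq".

eramxwgmbsykhq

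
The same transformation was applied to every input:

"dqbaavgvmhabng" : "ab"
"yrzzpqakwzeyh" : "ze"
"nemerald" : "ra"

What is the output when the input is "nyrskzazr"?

Looking at the pairs, the operation is to move the last 2 characters to the front (rotate right by 2), then keep only the last 2 characters.
On "nyrskzazr": the first step gives "zrnyrskza", and the second then gives "za".

za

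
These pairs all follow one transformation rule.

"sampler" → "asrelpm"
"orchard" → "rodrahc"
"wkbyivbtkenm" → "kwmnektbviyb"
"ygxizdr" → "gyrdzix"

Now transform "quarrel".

Rule — move the first 2 characters to the end (rotate left by 2), then reverse the string.
Working it through for "quarrel": intermediate "arrelqu", final "uqlerra".

uqlerra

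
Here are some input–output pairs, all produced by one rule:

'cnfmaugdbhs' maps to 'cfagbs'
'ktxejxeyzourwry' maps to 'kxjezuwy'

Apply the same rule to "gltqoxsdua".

The transformation: keep every other character starting from the first (positions 1st, 3rd, 5th, ...).
Applying that to "gltqoxsdua" gives "gtosu".

gtosu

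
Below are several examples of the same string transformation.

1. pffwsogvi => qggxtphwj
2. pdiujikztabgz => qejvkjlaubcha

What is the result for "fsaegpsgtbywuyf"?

gtbfhqthuczxvzg

The pattern: shift every letter 1 place forward in the alphabet (wrapping around).
Doing the same to "fsaegpsgtbywuyf": "gtbfhqthuczxvzg".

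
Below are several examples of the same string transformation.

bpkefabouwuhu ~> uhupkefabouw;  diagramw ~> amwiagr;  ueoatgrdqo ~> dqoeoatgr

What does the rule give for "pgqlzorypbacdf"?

cdfgqlzorypba

The pattern: delete the first character, then move the last 3 characters to the front (rotate right by 3).
For "pgqlzorypbacdf", step one produces "gqlzorypbacdf"; step two turns that into "cdfgqlzorypba".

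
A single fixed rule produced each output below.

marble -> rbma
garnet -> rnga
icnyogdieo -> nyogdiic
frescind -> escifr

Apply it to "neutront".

The rule is to delete the last 2 characters, then move the first 2 characters to the end (rotate left by 2).
Applying both steps to "neutront": "neutro", then "utrone".
(Check on "icnyogdieo": → "icnyogdi" → "nyogdiic" ✓)

utrone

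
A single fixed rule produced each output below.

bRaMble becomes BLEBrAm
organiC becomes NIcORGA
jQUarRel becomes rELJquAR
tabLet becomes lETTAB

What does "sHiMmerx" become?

The pattern: flip the case of every letter, then move the last 3 characters to the front (rotate right by 3).
Starting from "sHiMmerx": after the first operation, "ShImMERX"; after the second, "ERXShImM".

ERXShImM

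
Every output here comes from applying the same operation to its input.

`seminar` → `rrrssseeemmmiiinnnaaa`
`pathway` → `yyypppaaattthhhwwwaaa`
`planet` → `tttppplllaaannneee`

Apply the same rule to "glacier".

What's happening: repeat every character 3 times, then move the last 3 characters to the front (rotate right by 3).
Working it through for "glacier": intermediate "ggglllaaaccciiieeerrr", final "rrrggglllaaaccciiieee".

rrrggglllaaaccciiieee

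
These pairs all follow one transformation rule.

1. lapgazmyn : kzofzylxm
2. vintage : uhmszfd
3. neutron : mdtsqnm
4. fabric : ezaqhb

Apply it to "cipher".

bhogdq

The pattern: shift every letter 1 place backward in the alphabet (wrapping around).
"cipher" → "bhogdq".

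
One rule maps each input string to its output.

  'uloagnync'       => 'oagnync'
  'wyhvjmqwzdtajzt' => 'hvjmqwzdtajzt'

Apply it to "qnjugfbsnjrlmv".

jugfbsnjrlmv

In each case the input is transformed by: delete the first 2 characters.
For "qnjugfbsnjrlmv" the result is "jugfbsnjrlmv".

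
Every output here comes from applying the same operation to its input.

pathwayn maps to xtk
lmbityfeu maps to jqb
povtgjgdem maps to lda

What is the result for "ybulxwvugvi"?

Rule — shift every letter 3 places backward in the alphabet (wrapping around), then keep one character in every 3, starting at position 2 (positions 2nd, 5th, 8th, ...).
On "ybulxwvugvi": the first step gives "vyriutsrdsf", and the second then gives "yurf".

yurf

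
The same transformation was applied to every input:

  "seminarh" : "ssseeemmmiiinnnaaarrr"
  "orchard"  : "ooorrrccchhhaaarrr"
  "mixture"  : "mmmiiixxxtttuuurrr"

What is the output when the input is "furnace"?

fffuuurrrnnnaaaccc

The rule is to delete the last character, then repeat every character 3 times.
On "furnace": the first step gives "furnac", and the second then gives "fffuuurrrnnnaaaccc".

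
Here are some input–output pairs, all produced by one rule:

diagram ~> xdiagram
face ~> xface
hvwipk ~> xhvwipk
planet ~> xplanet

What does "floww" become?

xfloww

Rule — prepend "x".
On "floww" that produces "xfloww".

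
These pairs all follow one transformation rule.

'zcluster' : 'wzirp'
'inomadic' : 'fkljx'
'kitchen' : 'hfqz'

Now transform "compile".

zljm

The pattern: shift every letter 3 places backward in the alphabet (wrapping around), then delete the last 3 characters.
Starting from "compile": after the first operation, "zljmfib"; after the second, "zljm".
(Check on "kitchen": → "hfqzebk" → "hfqz" ✓)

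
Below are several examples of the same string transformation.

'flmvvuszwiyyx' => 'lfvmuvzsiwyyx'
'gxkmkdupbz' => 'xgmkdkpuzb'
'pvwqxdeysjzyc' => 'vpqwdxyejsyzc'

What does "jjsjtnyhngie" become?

The pattern: swap each adjacent pair of characters (1↔2, 3↔4, ...).
So "jjsjtnyhngie" becomes "jjjsnthygnei".

jjjsnthygnei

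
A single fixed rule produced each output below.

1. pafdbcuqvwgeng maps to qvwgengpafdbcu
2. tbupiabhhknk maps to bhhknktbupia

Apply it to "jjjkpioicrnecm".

The pattern: swap the front and back halves of the string.
For "jjjkpioicrnecm" the result is "icrnecmjjjkpio".

icrnecmjjjkpio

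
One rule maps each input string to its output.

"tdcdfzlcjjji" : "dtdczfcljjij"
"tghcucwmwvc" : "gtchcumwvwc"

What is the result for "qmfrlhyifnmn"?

In each case the input is transformed by: swap each adjacent pair of characters (1↔2, 3↔4, ...).
For "qmfrlhyifnmn" the result is "mqrfhliynfnm".

mqrfhliynfnm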